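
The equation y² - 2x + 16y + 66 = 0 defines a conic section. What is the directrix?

Only y is squared. Complete the square in y: (y + 8)² = 2(x - 1).
Vertex (1, -8); 4p = 2 so p = 1/2. Opens right.
Directrix is the vertical line x = h − p = 1 − (1/2) = 1/2.

x = 1/2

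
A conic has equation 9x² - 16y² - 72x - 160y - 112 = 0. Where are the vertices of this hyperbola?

(4, -8) and (4, -2)

Group: 9(x² - 8x) -16(y² + 10y) = 112
Completing the square gives 9(x - 4)² -16(y + 5)² = 112 + 144 - 400 = -144.
Divide through by -144 to get (y + 5)²/9 - (x - 4)²/16 = 1.
Hyperbola, center (4, -5), transverse axis vertical; a² = 9, b² = 16.
a = 3. Vertices at (h, k ± a).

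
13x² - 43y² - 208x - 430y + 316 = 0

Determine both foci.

Group the x- and y-terms: 13(x² - 16x) -43(y² + 10y) = -316
Complete the square: 13(x - 8)² -43(y + 5)² = -316 + 832 - 1075 = -559
Divide through by -559 to get (y + 5)²/13 - (x - 8)²/43 = 1.
Hyperbola, center (8, -5), transverse axis vertical; a² = 13, b² = 43.
c² = a² + b² = 13 + 43 = 56, so c = 2√14.
Foci lie on the vertical axis through the center: (h, k ± c).

(8, -5 - 2√14) and (8, -5 + 2√14)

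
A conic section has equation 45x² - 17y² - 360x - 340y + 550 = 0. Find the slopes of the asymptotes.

3√85/17 and -3√85/17

Rearranging, 45(x² - 8x) -17(y² + 20y) = -550.
Completing the square gives 45(x - 4)² -17(y + 10)² = -550 + 720 - 1700 = -1530.
Dividing both sides by -1530: (y + 10)²/90 - (x - 4)²/34 = 1
Hyperbola, center (4, -10), transverse axis vertical; a² = 90, b² = 34.
For a vertical hyperbola the asymptotes have slope ±a/b.
Here that is ±3√10/√34 = ±3√85/17.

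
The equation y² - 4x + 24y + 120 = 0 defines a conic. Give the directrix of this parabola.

Only y is squared. Complete the square in y: (y + 12)² = 4(x + 6).
Vertex (-6, -12); 4p = 4 so p = 1. Opens right.
Directrix is the vertical line x = h − p = -6 − (1) = -7.

x = -7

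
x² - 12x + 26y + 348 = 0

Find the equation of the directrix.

y = -11/2

Only x is squared. Complete the square in x: (x - 6)² = -26(y + 12).
Vertex (6, -12); 4p = -26 so p = -13/2. Opens down.
Directrix is the horizontal line y = k − p = -12 − (-13/2) = -11/2.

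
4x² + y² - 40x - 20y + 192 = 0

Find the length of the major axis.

Group the x- and y-terms: 4(x² - 10x) + (y² - 20y) = -192
Complete the square: 4(x - 5)² + (y - 10)² = -192 + 100 + 100 = 8
Divide through by 8 to get (x - 5)²/2 + (y - 10)²/8 = 1.
Ellipse, center (5, 10), major axis vertical; a² = 8, b² = 2.
a² = 8 so a = 2√2; the major axis has length 2a = 4√2.

4√2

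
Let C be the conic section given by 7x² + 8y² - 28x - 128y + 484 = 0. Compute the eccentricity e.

Group: 7(x² - 4x) + 8(y² - 16y) = -484
Completing the square gives 7(x - 2)² + 8(y - 8)² = -484 + 28 + 512 = 56.
Divide through by 56 to get (x - 2)²/8 + (y - 8)²/7 = 1.
Ellipse, center (2, 8), major axis horizontal; a² = 8, b² = 7.
c² = a² - b² = 1, so c = 1.
e = c/a = 1/2√2 = √2/4.

e = √2/4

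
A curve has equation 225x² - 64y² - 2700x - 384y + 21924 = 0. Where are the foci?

(6, -20) and (6, 14)

Group: 225(x² - 12x) -64(y² + 6y) = -21924
225(x - 6)² -64(y + 3)² = -21924 + 8100 - 576 = -14400
Divide through by -14400 to get (y + 3)²/225 - (x - 6)²/64 = 1.
Hyperbola, center (6, -3), transverse axis vertical; a² = 225, b² = 64.
c² = a² + b² = 225 + 64 = 289, so c = 17.
Foci lie on the vertical axis through the center: (h, k ± c).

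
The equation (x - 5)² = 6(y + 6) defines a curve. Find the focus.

(5, -9/2)

Vertex (5, -6); 4p = 6 so p = 3/2. Opens up.
Focus is p units from the vertex along the axis: (h, k + p).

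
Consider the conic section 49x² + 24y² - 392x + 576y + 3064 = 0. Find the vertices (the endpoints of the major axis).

(4, -19) and (4, -5)

Group the x- and y-terms: 49(x² - 8x) + 24(y² + 24y) = -3064
Completing the square gives 49(x - 4)² + 24(y + 12)² = -3064 + 784 + 3456 = 1176.
Dividing both sides by 1176: (x - 4)²/24 + (y + 12)²/49 = 1
Ellipse, center (4, -12), major axis vertical; a² = 49, b² = 24.
a = 7. Vertices at (h, k ± a).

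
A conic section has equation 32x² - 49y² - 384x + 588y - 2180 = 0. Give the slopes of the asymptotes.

4√2/7 and -4√2/7

Collect terms: 32(x² - 12x) -49(y² - 12y) = 2180
Completing the square gives 32(x - 6)² -49(y - 6)² = 2180 + 1152 - 1764 = 1568.
Divide through by 1568 to get (x - 6)²/49 - (y - 6)²/32 = 1.
Hyperbola, center (6, 6), transverse axis horizontal; a² = 49, b² = 32.
For a horizontal hyperbola the asymptotes have slope ±b/a.
Here that is ±4√2/7.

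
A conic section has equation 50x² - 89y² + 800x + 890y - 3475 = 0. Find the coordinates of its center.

(-8, 5)

Rearranging, 50(x² + 16x) -89(y² - 10y) = 3475.
Completing the square gives 50(x + 8)² -89(y - 5)² = 3475 + 3200 - 2225 = 4450.
Dividing both sides by 4450: (x + 8)²/89 - (y - 5)²/50 = 1
Hyperbola with center (-8, 5).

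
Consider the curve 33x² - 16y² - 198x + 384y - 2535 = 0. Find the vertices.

33(x² - 6x) -16(y² - 24y) = 2535
Complete the square: 33(x - 3)² -16(y - 12)² = 2535 + 297 - 2304 = 528
Divide by 528: (x - 3)²/16 - (y - 12)²/33 = 1
Hyperbola, center (3, 12), transverse axis horizontal; a² = 16, b² = 33.
a = 4. Vertices at (h ± a, k).

(-1, 12) and (7, 12)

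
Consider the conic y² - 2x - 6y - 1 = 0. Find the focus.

(-9/2, 3)

Only y is squared. Complete the square in y: (y - 3)² = 2(x + 5).
Vertex (-5, 3); 4p = 2 so p = 1/2. Opens right.
Focus is p units from the vertex along the axis: (h + p, k).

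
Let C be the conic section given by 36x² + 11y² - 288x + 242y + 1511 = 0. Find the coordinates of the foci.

(4, -16) and (4, -6)

36(x² - 8x) + 11(y² + 22y) = -1511
Complete the square: 36(x - 4)² + 11(y + 11)² = -1511 + 576 + 1331 = 396
Divide through by 396 to get (x - 4)²/11 + (y + 11)²/36 = 1.
Ellipse, center (4, -11), major axis vertical; a² = 36, b² = 11.
c² = a² - b² = 36 - 11 = 25, so c = 5.
Foci lie on the vertical axis through the center: (h, k ± c).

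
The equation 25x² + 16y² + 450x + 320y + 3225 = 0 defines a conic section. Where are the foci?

Collect terms: 25(x² + 18x) + 16(y² + 20y) = -3225
Complete the square: 25(x + 9)² + 16(y + 10)² = -3225 + 2025 + 1600 = 400
Divide through by 400 to get (x + 9)²/16 + (y + 10)²/25 = 1.
Ellipse, center (-9, -10), major axis vertical; a² = 25, b² = 16.
c² = a² - b² = 25 - 16 = 9, so c = 3.
Foci lie on the vertical axis through the center: (h, k ± c).

(-9, -13) and (-9, -7)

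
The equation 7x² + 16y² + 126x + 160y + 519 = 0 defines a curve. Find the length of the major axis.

Group: 7(x² + 18x) + 16(y² + 10y) = -519
7(x + 9)² + 16(y + 5)² = -519 + 567 + 400 = 448
Dividing both sides by 448: (x + 9)²/64 + (y + 5)²/28 = 1
Ellipse, center (-9, -5), major axis horizontal; a² = 64, b² = 28.
a² = 64 so a = 8; the major axis has length 2a = 16.

16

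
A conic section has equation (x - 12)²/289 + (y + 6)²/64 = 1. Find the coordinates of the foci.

Center (12, -6). The larger denominator 289 sits under the x-term, so the major axis is horizontal; a² = 289, b² = 64.
c² = a² - b² = 289 - 64 = 225, so c = 15.
Foci lie on the horizontal axis through the center: (h ± c, k).

(-3, -6) and (27, -6)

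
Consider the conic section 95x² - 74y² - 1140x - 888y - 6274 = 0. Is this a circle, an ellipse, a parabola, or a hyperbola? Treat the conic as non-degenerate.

No xy term. Coefficients of x² and y² are A = 95, C = -74.
A and C have opposite signs ⇒ hyperbola.

hyperbola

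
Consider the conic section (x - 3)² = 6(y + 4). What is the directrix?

y = -11/2

Vertex (3, -4); 4p = 6 so p = 3/2. Opens up.
Directrix is the horizontal line y = k − p = -4 − (3/2) = -11/2.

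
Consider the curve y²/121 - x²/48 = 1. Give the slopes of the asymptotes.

11√3/12 and -11√3/12

Center (0, 0). The positive term is the y-term, so the transverse axis is vertical; a² = 121, b² = 48.
For a vertical hyperbola the asymptotes have slope ±a/b.
Here that is ±11/4√3 = ±11√3/12.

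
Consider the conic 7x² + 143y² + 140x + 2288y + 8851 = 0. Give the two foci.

(-10 - 2√34, -8) and (-10 + 2√34, -8)

Rearranging, 7(x² + 20x) + 143(y² + 16y) = -8851.
Complete the square in x and y: 7(x + 10)² + 143(y + 8)² = -8851 + 700 + 9152 = 1001
Divide by 1001: (x + 10)²/143 + (y + 8)²/7 = 1
Ellipse, center (-10, -8), major axis horizontal; a² = 143, b² = 7.
c² = a² - b² = 143 - 7 = 136, so c = 2√34.
Foci lie on the horizontal axis through the center: (h ± c, k).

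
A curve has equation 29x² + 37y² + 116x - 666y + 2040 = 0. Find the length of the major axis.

Group the x- and y-terms: 29(x² + 4x) + 37(y² - 18y) = -2040
Complete the square: 29(x + 2)² + 37(y - 9)² = -2040 + 116 + 2997 = 1073
Dividing both sides by 1073: (x + 2)²/37 + (y - 9)²/29 = 1
Ellipse, center (-2, 9), major axis horizontal; a² = 37, b² = 29.
a² = 37 so a = √37; the major axis has length 2a = 2√37.

2√37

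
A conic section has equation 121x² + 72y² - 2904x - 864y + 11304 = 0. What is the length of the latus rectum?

Rearranging, 121(x² - 24x) + 72(y² - 12y) = -11304.
Completing the square gives 121(x - 12)² + 72(y - 6)² = -11304 + 17424 + 2592 = 8712.
Divide through by 8712 to get (x - 12)²/72 + (y - 6)²/121 = 1.
Ellipse, center (12, 6), major axis vertical; a² = 121, b² = 72.
Latus rectum length = 2b²/a = 2·72/11 = 144/11.

144/11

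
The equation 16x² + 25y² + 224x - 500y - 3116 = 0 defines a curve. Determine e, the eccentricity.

Collect terms: 16(x² + 14x) + 25(y² - 20y) = 3116
Complete the square in x and y: 16(x + 7)² + 25(y - 10)² = 3116 + 784 + 2500 = 6400
Divide by 6400: (x + 7)²/400 + (y - 10)²/256 = 1
Ellipse, center (-7, 10), major axis horizontal; a² = 400, b² = 256.
c² = a² - b² = 144, so c = 12.
e = c/a = 12/20 = 3/5.

e = 3/5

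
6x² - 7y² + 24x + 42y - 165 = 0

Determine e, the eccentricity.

Rearranging, 6(x² + 4x) -7(y² - 6y) = 165.
Completing the square gives 6(x + 2)² -7(y - 3)² = 165 + 24 - 63 = 126.
Divide by 126: (x + 2)²/21 - (y - 3)²/18 = 1
Hyperbola, center (-2, 3), transverse axis horizontal; a² = 21, b² = 18.
c² = a² + b² = 39, so c = √39.
e = c/a = √39/√21 = √91/7.

e = √91/7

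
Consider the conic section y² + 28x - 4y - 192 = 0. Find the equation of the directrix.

Only y is squared. Complete the square in y: (y - 2)² = -28(x - 7).
Vertex (7, 2); 4p = -28 so p = -7. Opens left.
Directrix is the vertical line x = h − p = 7 − (-7) = 14.

x = 14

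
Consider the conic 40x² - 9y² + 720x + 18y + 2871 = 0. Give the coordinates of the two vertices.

Collect terms: 40(x² + 18x) -9(y² - 2y) = -2871
Complete the square in x and y: 40(x + 9)² -9(y - 1)² = -2871 + 3240 - 9 = 360
Divide through by 360 to get (x + 9)²/9 - (y - 1)²/40 = 1.
Hyperbola, center (-9, 1), transverse axis horizontal; a² = 9, b² = 40.
a = 3. Vertices at (h ± a, k).

(-12, 1) and (-6, 1)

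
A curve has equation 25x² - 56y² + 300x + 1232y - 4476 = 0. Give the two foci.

Rearranging, 25(x² + 12x) -56(y² - 22y) = 4476.
Completing the square gives 25(x + 6)² -56(y - 11)² = 4476 + 900 - 6776 = -1400.
Divide through by -1400 to get (y - 11)²/25 - (x + 6)²/56 = 1.
Hyperbola, center (-6, 11), transverse axis vertical; a² = 25, b² = 56.
c² = a² + b² = 25 + 56 = 81, so c = 9.
Foci lie on the vertical axis through the center: (h, k ± c).

(-6, 2) and (-6, 20)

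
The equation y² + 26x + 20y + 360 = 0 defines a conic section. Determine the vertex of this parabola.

Only y is squared. Complete the square in y: (y + 10)² = -26(x + 10).
Vertex (-10, -10); 4p = -26 so p = -13/2. Opens left.

(-10, -10)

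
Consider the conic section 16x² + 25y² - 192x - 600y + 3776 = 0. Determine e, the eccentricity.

Group the x- and y-terms: 16(x² - 12x) + 25(y² - 24y) = -3776
Completing the square gives 16(x - 6)² + 25(y - 12)² = -3776 + 576 + 3600 = 400.
Divide by 400: (x - 6)²/25 + (y - 12)²/16 = 1
Ellipse, center (6, 12), major axis horizontal; a² = 25, b² = 16.
c² = a² - b² = 9, so c = 3.
e = c/a = 3/5.

e = 3/5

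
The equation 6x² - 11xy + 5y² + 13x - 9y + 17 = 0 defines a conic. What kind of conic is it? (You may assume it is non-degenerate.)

hyperbola

A = 6, B = -11, C = 5.
Discriminant B² − 4AC = (-11)² − 4·6·5 = 1.
B² − 4AC > 0 ⇒ hyperbola.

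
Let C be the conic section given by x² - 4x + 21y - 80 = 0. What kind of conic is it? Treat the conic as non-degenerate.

No xy term. Coefficients of x² and y² are A = 1, C = 0.
Exactly one squared variable ⇒ parabola.

parabola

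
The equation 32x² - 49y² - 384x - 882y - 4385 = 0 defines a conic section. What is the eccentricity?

Collect terms: 32(x² - 12x) -49(y² + 18y) = 4385
Completing the square gives 32(x - 6)² -49(y + 9)² = 4385 + 1152 - 3969 = 1568.
Divide through by 1568 to get (x - 6)²/49 - (y + 9)²/32 = 1.
Hyperbola, center (6, -9), transverse axis horizontal; a² = 49, b² = 32.
c² = a² + b² = 81, so c = 9.
e = c/a = 9/7.

e = 9/7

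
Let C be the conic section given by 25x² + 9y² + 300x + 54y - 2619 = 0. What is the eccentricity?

Rearranging, 25(x² + 12x) + 9(y² + 6y) = 2619.
Complete the square in x and y: 25(x + 6)² + 9(y + 3)² = 2619 + 900 + 81 = 3600
Divide through by 3600 to get (x + 6)²/144 + (y + 3)²/400 = 1.
Ellipse, center (-6, -3), major axis vertical; a² = 400, b² = 144.
c² = a² - b² = 256, so c = 16.
e = c/a = 16/20 = 4/5.

e = 4/5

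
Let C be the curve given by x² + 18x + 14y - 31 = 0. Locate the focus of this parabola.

Only x is squared. Complete the square in x: (x + 9)² = -14(y - 8).
Vertex (-9, 8); 4p = -14 so p = -7/2. Opens down.
Focus is p units from the vertex along the axis: (h, k + p).

(-9, 9/2)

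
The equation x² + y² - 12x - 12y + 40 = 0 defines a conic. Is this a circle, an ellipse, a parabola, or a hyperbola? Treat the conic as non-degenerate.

circle

No xy term. Coefficients of x² and y² are A = 1, C = 1.
A = C (same sign) ⇒ circle.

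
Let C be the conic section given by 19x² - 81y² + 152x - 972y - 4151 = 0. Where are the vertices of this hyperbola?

Rearranging, 19(x² + 8x) -81(y² + 12y) = 4151.
Complete the square in x and y: 19(x + 4)² -81(y + 6)² = 4151 + 304 - 2916 = 1539
Divide through by 1539 to get (x + 4)²/81 - (y + 6)²/19 = 1.
Hyperbola, center (-4, -6), transverse axis horizontal; a² = 81, b² = 19.
a = 9. Vertices at (h ± a, k).

(-13, -6) and (5, -6)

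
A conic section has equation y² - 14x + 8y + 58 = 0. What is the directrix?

Only y is squared. Complete the square in y: (y + 4)² = 14(x - 3).
Vertex (3, -4); 4p = 14 so p = 7/2. Opens right.
Directrix is the vertical line x = h − p = 3 − (7/2) = -1/2.

x = -1/2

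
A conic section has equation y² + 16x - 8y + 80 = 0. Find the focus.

(-8, 4)

Only y is squared. Complete the square in y: (y - 4)² = -16(x + 4).
Vertex (-4, 4); 4p = -16 so p = -4. Opens left.
Focus is p units from the vertex along the axis: (h + p, k).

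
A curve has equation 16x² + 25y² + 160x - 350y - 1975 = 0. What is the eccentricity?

e = 3/5

Group the x- and y-terms: 16(x² + 10x) + 25(y² - 14y) = 1975
Complete the square: 16(x + 5)² + 25(y - 7)² = 1975 + 400 + 1225 = 3600
Divide through by 3600 to get (x + 5)²/225 + (y - 7)²/144 = 1.
Ellipse, center (-5, 7), major axis horizontal; a² = 225, b² = 144.
c² = a² - b² = 81, so c = 9.
e = c/a = 9/15 = 3/5.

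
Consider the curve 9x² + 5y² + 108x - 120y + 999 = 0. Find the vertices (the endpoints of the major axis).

(-6, 9) and (-6, 15)

Group: 9(x² + 12x) + 5(y² - 24y) = -999
Complete the square: 9(x + 6)² + 5(y - 12)² = -999 + 324 + 720 = 45
Divide by 45: (x + 6)²/5 + (y - 12)²/9 = 1
Ellipse, center (-6, 12), major axis vertical; a² = 9, b² = 5.
a = 3. Vertices at (h, k ± a).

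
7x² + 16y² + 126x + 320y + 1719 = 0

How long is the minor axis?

4√7

Group: 7(x² + 18x) + 16(y² + 20y) = -1719
Complete the square in x and y: 7(x + 9)² + 16(y + 10)² = -1719 + 567 + 1600 = 448
Divide through by 448 to get (x + 9)²/64 + (y + 10)²/28 = 1.
Ellipse, center (-9, -10), major axis horizontal; a² = 64, b² = 28.
b² = 28 so b = 2√7; the minor axis has length 2b = 4√7.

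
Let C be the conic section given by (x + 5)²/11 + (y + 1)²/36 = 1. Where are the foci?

(-5, -6) and (-5, 4)

Center (-5, -1). The larger denominator 36 sits under the y-term, so the major axis is vertical; a² = 36, b² = 11.
c² = a² - b² = 36 - 11 = 25, so c = 5.
Foci lie on the vertical axis through the center: (h, k ± c).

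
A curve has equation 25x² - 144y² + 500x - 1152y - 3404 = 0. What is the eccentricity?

25(x² + 20x) -144(y² + 8y) = 3404
25(x + 10)² -144(y + 4)² = 3404 + 2500 - 2304 = 3600
Dividing both sides by 3600: (x + 10)²/144 - (y + 4)²/25 = 1
Hyperbola, center (-10, -4), transverse axis horizontal; a² = 144, b² = 25.
c² = a² + b² = 169, so c = 13.
e = c/a = 13/12.

e = 13/12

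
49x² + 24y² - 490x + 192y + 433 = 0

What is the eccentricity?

Group the x- and y-terms: 49(x² - 10x) + 24(y² + 8y) = -433
49(x - 5)² + 24(y + 4)² = -433 + 1225 + 384 = 1176
Divide through by 1176 to get (x - 5)²/24 + (y + 4)²/49 = 1.
Ellipse, center (5, -4), major axis vertical; a² = 49, b² = 24.
c² = a² - b² = 25, so c = 5.
e = c/a = 5/7.

e = 5/7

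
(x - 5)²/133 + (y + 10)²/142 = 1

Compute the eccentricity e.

e = 3√142/142

Center (5, -10). The larger denominator 142 sits under the y-term, so the major axis is vertical; a² = 142, b² = 133.
c² = a² - b² = 9, so c = 3.
e = c/a = 3/√142 = 3√142/142.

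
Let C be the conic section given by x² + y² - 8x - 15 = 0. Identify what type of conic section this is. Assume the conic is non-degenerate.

circle

No xy term. Coefficients of x² and y² are A = 1, C = 1.
A = C (same sign) ⇒ circle.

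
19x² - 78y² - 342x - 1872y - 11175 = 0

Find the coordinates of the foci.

(9 - √97, -12) and (9 + √97, -12)

Group: 19(x² - 18x) -78(y² + 24y) = 11175
19(x - 9)² -78(y + 12)² = 11175 + 1539 - 11232 = 1482
Divide through by 1482 to get (x - 9)²/78 - (y + 12)²/19 = 1.
Hyperbola, center (9, -12), transverse axis horizontal; a² = 78, b² = 19.
c² = a² + b² = 78 + 19 = 97, so c = √97.
Foci lie on the horizontal axis through the center: (h ± c, k).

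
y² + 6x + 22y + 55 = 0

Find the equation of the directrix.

x = 25/2

Only y is squared. Complete the square in y: (y + 11)² = -6(x - 11).
Vertex (11, -11); 4p = -6 so p = -3/2. Opens left.
Directrix is the vertical line x = h − p = 11 − (-3/2) = 25/2.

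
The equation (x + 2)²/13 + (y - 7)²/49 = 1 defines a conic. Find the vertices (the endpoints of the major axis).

Center (-2, 7). The larger denominator 49 sits under the y-term, so the major axis is vertical; a² = 49, b² = 13.
a = 7. Vertices at (h, k ± a).

(-2, 0) and (-2, 14)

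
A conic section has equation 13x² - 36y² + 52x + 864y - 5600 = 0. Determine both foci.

(-9, 12) and (5, 12)

Collect terms: 13(x² + 4x) -36(y² - 24y) = 5600
13(x + 2)² -36(y - 12)² = 5600 + 52 - 5184 = 468
Divide through by 468 to get (x + 2)²/36 - (y - 12)²/13 = 1.
Hyperbola, center (-2, 12), transverse axis horizontal; a² = 36, b² = 13.
c² = a² + b² = 36 + 13 = 49, so c = 7.
Foci lie on the horizontal axis through the center: (h ± c, k).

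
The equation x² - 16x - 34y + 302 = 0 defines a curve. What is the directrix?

y = -3/2

Only x is squared. Complete the square in x: (x - 8)² = 34(y - 7).
Vertex (8, 7); 4p = 34 so p = 17/2. Opens up.
Directrix is the horizontal line y = k − p = 7 − (17/2) = -3/2.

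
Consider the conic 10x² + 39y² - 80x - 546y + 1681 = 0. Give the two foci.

(4 - √29, 7) and (4 + √29, 7)

Collect terms: 10(x² - 8x) + 39(y² - 14y) = -1681
Complete the square: 10(x - 4)² + 39(y - 7)² = -1681 + 160 + 1911 = 390
Divide through by 390 to get (x - 4)²/39 + (y - 7)²/10 = 1.
Ellipse, center (4, 7), major axis horizontal; a² = 39, b² = 10.
c² = a² - b² = 39 - 10 = 29, so c = √29.
Foci lie on the horizontal axis through the center: (h ± c, k).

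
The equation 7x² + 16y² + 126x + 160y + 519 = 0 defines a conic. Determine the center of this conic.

(-9, -5)

Group the x- and y-terms: 7(x² + 18x) + 16(y² + 10y) = -519
7(x + 9)² + 16(y + 5)² = -519 + 567 + 400 = 448
Divide by 448: (x + 9)²/64 + (y + 5)²/28 = 1
Ellipse with center (-9, -5).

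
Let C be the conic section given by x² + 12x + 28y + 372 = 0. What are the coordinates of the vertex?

Only x is squared. Complete the square in x: (x + 6)² = -28(y + 12).
Vertex (-6, -12); 4p = -28 so p = -7. Opens down.

(-6, -12)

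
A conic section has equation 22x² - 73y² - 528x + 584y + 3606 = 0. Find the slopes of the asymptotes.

√1606/73 and -√1606/73

Group the x- and y-terms: 22(x² - 24x) -73(y² - 8y) = -3606
Complete the square in x and y: 22(x - 12)² -73(y - 4)² = -3606 + 3168 - 1168 = -1606
Divide by -1606: (y - 4)²/22 - (x - 12)²/73 = 1
Hyperbola, center (12, 4), transverse axis vertical; a² = 22, b² = 73.
For a vertical hyperbola the asymptotes have slope ±a/b.
Here that is ±√22/√73 = ±√1606/73.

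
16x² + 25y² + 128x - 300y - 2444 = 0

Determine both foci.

Group the x- and y-terms: 16(x² + 8x) + 25(y² - 12y) = 2444
Complete the square: 16(x + 4)² + 25(y - 6)² = 2444 + 256 + 900 = 3600
Divide through by 3600 to get (x + 4)²/225 + (y - 6)²/144 = 1.
Ellipse, center (-4, 6), major axis horizontal; a² = 225, b² = 144.
c² = a² - b² = 225 - 144 = 81, so c = 9.
Foci lie on the horizontal axis through the center: (h ± c, k).

(-13, 6) and (5, 6)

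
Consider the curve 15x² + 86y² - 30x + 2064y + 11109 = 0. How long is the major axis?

2√86

Group: 15(x² - 2x) + 86(y² + 24y) = -11109
Complete the square: 15(x - 1)² + 86(y + 12)² = -11109 + 15 + 12384 = 1290
Dividing both sides by 1290: (x - 1)²/86 + (y + 12)²/15 = 1
Ellipse, center (1, -12), major axis horizontal; a² = 86, b² = 15.
a² = 86 so a = √86; the major axis has length 2a = 2√86.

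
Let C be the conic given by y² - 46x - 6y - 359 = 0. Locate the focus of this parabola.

(7/2, 3)

Only y is squared. Complete the square in y: (y - 3)² = 46(x + 8).
Vertex (-8, 3); 4p = 46 so p = 23/2. Opens right.
Focus is p units from the vertex along the axis: (h + p, k).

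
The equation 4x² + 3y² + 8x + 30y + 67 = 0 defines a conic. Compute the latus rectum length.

Rearranging, 4(x² + 2x) + 3(y² + 10y) = -67.
Complete the square: 4(x + 1)² + 3(y + 5)² = -67 + 4 + 75 = 12
Dividing both sides by 12: (x + 1)²/3 + (y + 5)²/4 = 1
Ellipse, center (-1, -5), major axis vertical; a² = 4, b² = 3.
Latus rectum length = 2b²/a = 2·3/2 = 3.

3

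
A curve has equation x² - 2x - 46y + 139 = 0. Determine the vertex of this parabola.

(1, 3)

Only x is squared. Complete the square in x: (x - 1)² = 46(y - 3).
Vertex (1, 3); 4p = 46 so p = 23/2. Opens up.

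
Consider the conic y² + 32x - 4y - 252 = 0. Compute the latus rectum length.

Only y is squared. Complete the square in y: (y - 2)² = -32(x - 8).
Vertex (8, 2); 4p = -32 so p = -8. Opens left.
Latus rectum length = |4p| = 32.

32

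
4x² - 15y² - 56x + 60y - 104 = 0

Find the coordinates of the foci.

4(x² - 14x) -15(y² - 4y) = 104
Complete the square in x and y: 4(x - 7)² -15(y - 2)² = 104 + 196 - 60 = 240
Divide through by 240 to get (x - 7)²/60 - (y - 2)²/16 = 1.
Hyperbola, center (7, 2), transverse axis horizontal; a² = 60, b² = 16.
c² = a² + b² = 60 + 16 = 76, so c = 2√19.
Foci lie on the horizontal axis through the center: (h ± c, k).

(7 - 2√19, 2) and (7 + 2√19, 2)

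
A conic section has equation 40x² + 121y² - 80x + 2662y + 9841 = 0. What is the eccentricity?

e = 9/11

Group the x- and y-terms: 40(x² - 2x) + 121(y² + 22y) = -9841
Complete the square in x and y: 40(x - 1)² + 121(y + 11)² = -9841 + 40 + 14641 = 4840
Divide by 4840: (x - 1)²/121 + (y + 11)²/40 = 1
Ellipse, center (1, -11), major axis horizontal; a² = 121, b² = 40.
c² = a² - b² = 81, so c = 9.
e = c/a = 9/11.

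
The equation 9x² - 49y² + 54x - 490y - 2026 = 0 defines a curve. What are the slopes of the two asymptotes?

3/7 and -3/7

Group: 9(x² + 6x) -49(y² + 10y) = 2026
Complete the square in x and y: 9(x + 3)² -49(y + 5)² = 2026 + 81 - 1225 = 882
Divide by 882: (x + 3)²/98 - (y + 5)²/18 = 1
Hyperbola, center (-3, -5), transverse axis horizontal; a² = 98, b² = 18.
For a horizontal hyperbola the asymptotes have slope ±b/a.
Here that is ±3√2/7√2 = ±3/7.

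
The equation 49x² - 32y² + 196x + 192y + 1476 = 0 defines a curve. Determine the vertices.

Rearranging, 49(x² + 4x) -32(y² - 6y) = -1476.
Complete the square: 49(x + 2)² -32(y - 3)² = -1476 + 196 - 288 = -1568
Divide through by -1568 to get (y - 3)²/49 - (x + 2)²/32 = 1.
Hyperbola, center (-2, 3), transverse axis vertical; a² = 49, b² = 32.
a = 7. Vertices at (h, k ± a).

(-2, -4) and (-2, 10)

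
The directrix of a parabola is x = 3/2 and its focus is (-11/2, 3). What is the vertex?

The vertex is the midpoint between the focus and the directrix along the axis of symmetry.
Axis is horizontal (directrix is vertical). Vertex x-coordinate = (-11/2 + 3/2)/2 = -2; y-coordinate = 3.

(-2, 3)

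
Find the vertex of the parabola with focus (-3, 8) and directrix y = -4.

(-3, 2)

The vertex is the midpoint between the focus and the directrix along the axis of symmetry.
Axis is vertical (directrix is horizontal). Vertex y-coordinate = (8 + (-4))/2 = 2; x-coordinate = -3.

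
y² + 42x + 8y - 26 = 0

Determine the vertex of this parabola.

(1, -4)

Only y is squared. Complete the square in y: (y + 4)² = -42(x - 1).
Vertex (1, -4); 4p = -42 so p = -21/2. Opens left.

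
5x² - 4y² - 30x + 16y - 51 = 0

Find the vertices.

(-1, 2) and (7, 2)

Collect terms: 5(x² - 6x) -4(y² - 4y) = 51
5(x - 3)² -4(y - 2)² = 51 + 45 - 16 = 80
Divide through by 80 to get (x - 3)²/16 - (y - 2)²/20 = 1.
Hyperbola, center (3, 2), transverse axis horizontal; a² = 16, b² = 20.
a = 4. Vertices at (h ± a, k).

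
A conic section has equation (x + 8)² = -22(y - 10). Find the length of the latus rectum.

Vertex (-8, 10); 4p = -22 so p = -11/2. Opens down.
Latus rectum length = |4p| = 22.

22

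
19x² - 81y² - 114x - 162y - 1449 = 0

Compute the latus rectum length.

38/9

19(x² - 6x) -81(y² + 2y) = 1449
19(x - 3)² -81(y + 1)² = 1449 + 171 - 81 = 1539
Divide by 1539: (x - 3)²/81 - (y + 1)²/19 = 1
Hyperbola, center (3, -1), transverse axis horizontal; a² = 81, b² = 19.
Latus rectum length = 2b²/a = 2·19/9 = 38/9.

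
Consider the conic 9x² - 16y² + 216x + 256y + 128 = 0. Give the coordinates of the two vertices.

(-16, 8) and (-8, 8)

Collect terms: 9(x² + 24x) -16(y² - 16y) = -128
Complete the square in x and y: 9(x + 12)² -16(y - 8)² = -128 + 1296 - 1024 = 144
Dividing both sides by 144: (x + 12)²/16 - (y - 8)²/9 = 1
Hyperbola, center (-12, 8), transverse axis horizontal; a² = 16, b² = 9.
a = 4. Vertices at (h ± a, k).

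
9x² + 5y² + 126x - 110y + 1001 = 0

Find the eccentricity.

Rearranging, 9(x² + 14x) + 5(y² - 22y) = -1001.
Completing the square gives 9(x + 7)² + 5(y - 11)² = -1001 + 441 + 605 = 45.
Divide by 45: (x + 7)²/5 + (y - 11)²/9 = 1
Ellipse, center (-7, 11), major axis vertical; a² = 9, b² = 5.
c² = a² - b² = 4, so c = 2.
e = c/a = 2/3.

e = 2/3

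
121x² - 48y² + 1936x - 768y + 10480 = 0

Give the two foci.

Collect terms: 121(x² + 16x) -48(y² + 16y) = -10480
Complete the square in x and y: 121(x + 8)² -48(y + 8)² = -10480 + 7744 - 3072 = -5808
Dividing both sides by -5808: (y + 8)²/121 - (x + 8)²/48 = 1
Hyperbola, center (-8, -8), transverse axis vertical; a² = 121, b² = 48.
c² = a² + b² = 121 + 48 = 169, so c = 13.
Foci lie on the vertical axis through the center: (h, k ± c).

(-8, -21) and (-8, 5)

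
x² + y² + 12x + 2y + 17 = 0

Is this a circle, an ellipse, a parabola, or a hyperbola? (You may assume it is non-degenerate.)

No xy term. Coefficients of x² and y² are A = 1, C = 1.
A = C (same sign) ⇒ circle.

circle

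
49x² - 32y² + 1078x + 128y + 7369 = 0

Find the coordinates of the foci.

(-11, -7) and (-11, 11)

Group: 49(x² + 22x) -32(y² - 4y) = -7369
Complete the square: 49(x + 11)² -32(y - 2)² = -7369 + 5929 - 128 = -1568
Divide through by -1568 to get (y - 2)²/49 - (x + 11)²/32 = 1.
Hyperbola, center (-11, 2), transverse axis vertical; a² = 49, b² = 32.
c² = a² + b² = 49 + 32 = 81, so c = 9.
Foci lie on the vertical axis through the center: (h, k ± c).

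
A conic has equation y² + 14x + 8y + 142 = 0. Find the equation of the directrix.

Only y is squared. Complete the square in y: (y + 4)² = -14(x + 9).
Vertex (-9, -4); 4p = -14 so p = -7/2. Opens left.
Directrix is the vertical line x = h − p = -9 − (-7/2) = -11/2.

x = -11/2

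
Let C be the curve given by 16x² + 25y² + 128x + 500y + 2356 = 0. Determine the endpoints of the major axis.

(-9, -10) and (1, -10)

16(x² + 8x) + 25(y² + 20y) = -2356
Complete the square in x and y: 16(x + 4)² + 25(y + 10)² = -2356 + 256 + 2500 = 400
Divide through by 400 to get (x + 4)²/25 + (y + 10)²/16 = 1.
Ellipse, center (-4, -10), major axis horizontal; a² = 25, b² = 16.
a = 5. Vertices at (h ± a, k).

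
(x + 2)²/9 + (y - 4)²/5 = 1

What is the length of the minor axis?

2√5

Center (-2, 4). The larger denominator 9 sits under the x-term, so the major axis is horizontal; a² = 9, b² = 5.
b² = 5 so b = √5; the minor axis has length 2b = 2√5.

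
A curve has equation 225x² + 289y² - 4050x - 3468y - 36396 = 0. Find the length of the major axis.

34

Group the x- and y-terms: 225(x² - 18x) + 289(y² - 12y) = 36396
Complete the square in x and y: 225(x - 9)² + 289(y - 6)² = 36396 + 18225 + 10404 = 65025
Divide through by 65025 to get (x - 9)²/289 + (y - 6)²/225 = 1.
Ellipse, center (9, 6), major axis horizontal; a² = 289, b² = 225.
a² = 289 so a = 17; the major axis has length 2a = 34.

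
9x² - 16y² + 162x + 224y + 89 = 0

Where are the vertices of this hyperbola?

(-9, 4) and (-9, 10)

Group the x- and y-terms: 9(x² + 18x) -16(y² - 14y) = -89
Complete the square: 9(x + 9)² -16(y - 7)² = -89 + 729 - 784 = -144
Divide through by -144 to get (y - 7)²/9 - (x + 9)²/16 = 1.
Hyperbola, center (-9, 7), transverse axis vertical; a² = 9, b² = 16.
a = 3. Vertices at (h, k ± a).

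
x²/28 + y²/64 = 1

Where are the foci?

Center (0, 0). The larger denominator 64 sits under the y-term, so the major axis is vertical; a² = 64, b² = 28.
c² = a² - b² = 64 - 28 = 36, so c = 6.
Foci lie on the vertical axis through the center: (h, k ± c).

(0, -6) and (0, 6)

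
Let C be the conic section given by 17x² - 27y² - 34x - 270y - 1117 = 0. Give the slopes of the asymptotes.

Collect terms: 17(x² - 2x) -27(y² + 10y) = 1117
Complete the square in x and y: 17(x - 1)² -27(y + 5)² = 1117 + 17 - 675 = 459
Divide through by 459 to get (x - 1)²/27 - (y + 5)²/17 = 1.
Hyperbola, center (1, -5), transverse axis horizontal; a² = 27, b² = 17.
For a horizontal hyperbola the asymptotes have slope ±b/a.
Here that is ±√17/3√3 = ±√51/9.

√51/9 and -√51/9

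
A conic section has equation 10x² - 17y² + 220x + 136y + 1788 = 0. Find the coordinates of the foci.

(-11, 4 - 3√15) and (-11, 4 + 3√15)

Rearranging, 10(x² + 22x) -17(y² - 8y) = -1788.
Complete the square in x and y: 10(x + 11)² -17(y - 4)² = -1788 + 1210 - 272 = -850
Dividing both sides by -850: (y - 4)²/50 - (x + 11)²/85 = 1
Hyperbola, center (-11, 4), transverse axis vertical; a² = 50, b² = 85.
c² = a² + b² = 50 + 85 = 135, so c = 3√15.
Foci lie on the vertical axis through the center: (h, k ± c).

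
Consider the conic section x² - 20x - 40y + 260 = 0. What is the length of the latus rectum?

Only x is squared. Complete the square in x: (x - 10)² = 40(y - 4).
Vertex (10, 4); 4p = 40 so p = 10. Opens up.
Latus rectum length = |4p| = 40.

40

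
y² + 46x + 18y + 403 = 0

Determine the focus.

Only y is squared. Complete the square in y: (y + 9)² = -46(x + 7).
Vertex (-7, -9); 4p = -46 so p = -23/2. Opens left.
Focus is p units from the vertex along the axis: (h + p, k).

(-37/2, -9)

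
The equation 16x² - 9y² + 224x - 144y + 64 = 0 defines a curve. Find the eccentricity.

Group the x- and y-terms: 16(x² + 14x) -9(y² + 16y) = -64
16(x + 7)² -9(y + 8)² = -64 + 784 - 576 = 144
Dividing both sides by 144: (x + 7)²/9 - (y + 8)²/16 = 1
Hyperbola, center (-7, -8), transverse axis horizontal; a² = 9, b² = 16.
c² = a² + b² = 25, so c = 5.
e = c/a = 5/3.

e = 5/3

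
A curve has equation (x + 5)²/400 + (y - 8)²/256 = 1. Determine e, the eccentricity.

Center (-5, 8). The larger denominator 400 sits under the x-term, so the major axis is horizontal; a² = 400, b² = 256.
c² = a² - b² = 144, so c = 12.
e = c/a = 12/20 = 3/5.

e = 3/5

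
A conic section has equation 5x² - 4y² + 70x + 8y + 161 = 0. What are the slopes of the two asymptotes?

5(x² + 14x) -4(y² - 2y) = -161
Complete the square in x and y: 5(x + 7)² -4(y - 1)² = -161 + 245 - 4 = 80
Divide by 80: (x + 7)²/16 - (y - 1)²/20 = 1
Hyperbola, center (-7, 1), transverse axis horizontal; a² = 16, b² = 20.
For a horizontal hyperbola the asymptotes have slope ±b/a.
Here that is ±2√5/4 = ±√5/2.

√5/2 and -√5/2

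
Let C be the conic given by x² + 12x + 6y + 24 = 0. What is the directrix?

y = 7/2

Only x is squared. Complete the square in x: (x + 6)² = -6(y - 2).
Vertex (-6, 2); 4p = -6 so p = -3/2. Opens down.
Directrix is the horizontal line y = k − p = 2 − (-3/2) = 7/2.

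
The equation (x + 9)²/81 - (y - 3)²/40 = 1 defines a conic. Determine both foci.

Center (-9, 3). The positive term is the x-term, so the transverse axis is horizontal; a² = 81, b² = 40.
c² = a² + b² = 81 + 40 = 121, so c = 11.
Foci lie on the horizontal axis through the center: (h ± c, k).

(-20, 3) and (2, 3)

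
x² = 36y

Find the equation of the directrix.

y = -9

Vertex (0, 0); 4p = 36 so p = 9. Opens up.
Directrix is the horizontal line y = k − p = 0 − (9) = -9.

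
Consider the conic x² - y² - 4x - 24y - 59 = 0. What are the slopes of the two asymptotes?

Group the x- and y-terms: (x² - 4x) -(y² + 24y) = 59
Completing the square gives (x - 2)² -(y + 12)² = 59 + 4 - 144 = -81.
Divide by -81: (y + 12)²/81 - (x - 2)²/81 = 1
Hyperbola, center (2, -12), transverse axis vertical; a² = 81, b² = 81.
For a vertical hyperbola the asymptotes have slope ±a/b.
Here that is ±9/9 = ±1.

1 and -1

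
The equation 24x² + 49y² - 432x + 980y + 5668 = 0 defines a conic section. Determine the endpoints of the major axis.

Group: 24(x² - 18x) + 49(y² + 20y) = -5668
Complete the square: 24(x - 9)² + 49(y + 10)² = -5668 + 1944 + 4900 = 1176
Dividing both sides by 1176: (x - 9)²/49 + (y + 10)²/24 = 1
Ellipse, center (9, -10), major axis horizontal; a² = 49, b² = 24.
a = 7. Vertices at (h ± a, k).

(2, -10) and (16, -10)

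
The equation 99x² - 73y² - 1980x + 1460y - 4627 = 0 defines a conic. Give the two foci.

(10 - 2√43, 10) and (10 + 2√43, 10)

Collect terms: 99(x² - 20x) -73(y² - 20y) = 4627
Completing the square gives 99(x - 10)² -73(y - 10)² = 4627 + 9900 - 7300 = 7227.
Dividing both sides by 7227: (x - 10)²/73 - (y - 10)²/99 = 1
Hyperbola, center (10, 10), transverse axis horizontal; a² = 73, b² = 99.
c² = a² + b² = 73 + 99 = 172, so c = 2√43.
Foci lie on the horizontal axis through the center: (h ± c, k).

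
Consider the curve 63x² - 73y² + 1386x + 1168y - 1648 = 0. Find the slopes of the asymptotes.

Group: 63(x² + 22x) -73(y² - 16y) = 1648
Completing the square gives 63(x + 11)² -73(y - 8)² = 1648 + 7623 - 4672 = 4599.
Divide through by 4599 to get (x + 11)²/73 - (y - 8)²/63 = 1.
Hyperbola, center (-11, 8), transverse axis horizontal; a² = 73, b² = 63.
For a horizontal hyperbola the asymptotes have slope ±b/a.
Here that is ±3√7/√73 = ±3√511/73.

3√511/73 and -3√511/73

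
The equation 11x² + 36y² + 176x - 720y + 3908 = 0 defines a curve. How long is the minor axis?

2√11

Group: 11(x² + 16x) + 36(y² - 20y) = -3908
Complete the square: 11(x + 8)² + 36(y - 10)² = -3908 + 704 + 3600 = 396
Divide by 396: (x + 8)²/36 + (y - 10)²/11 = 1
Ellipse, center (-8, 10), major axis horizontal; a² = 36, b² = 11.
b² = 11 so b = √11; the minor axis has length 2b = 2√11.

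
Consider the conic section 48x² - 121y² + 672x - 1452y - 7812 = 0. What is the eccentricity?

e = 13/11

Group the x- and y-terms: 48(x² + 14x) -121(y² + 12y) = 7812
Complete the square: 48(x + 7)² -121(y + 6)² = 7812 + 2352 - 4356 = 5808
Divide through by 5808 to get (x + 7)²/121 - (y + 6)²/48 = 1.
Hyperbola, center (-7, -6), transverse axis horizontal; a² = 121, b² = 48.
c² = a² + b² = 169, so c = 13.
e = c/a = 13/11.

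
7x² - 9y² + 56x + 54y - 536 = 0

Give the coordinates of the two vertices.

(-13, 3) and (5, 3)

Group: 7(x² + 8x) -9(y² - 6y) = 536
7(x + 4)² -9(y - 3)² = 536 + 112 - 81 = 567
Dividing both sides by 567: (x + 4)²/81 - (y - 3)²/63 = 1
Hyperbola, center (-4, 3), transverse axis horizontal; a² = 81, b² = 63.
a = 9. Vertices at (h ± a, k).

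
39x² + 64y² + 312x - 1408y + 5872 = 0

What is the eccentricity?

e = 5/8

39(x² + 8x) + 64(y² - 22y) = -5872
Complete the square: 39(x + 4)² + 64(y - 11)² = -5872 + 624 + 7744 = 2496
Divide through by 2496 to get (x + 4)²/64 + (y - 11)²/39 = 1.
Ellipse, center (-4, 11), major axis horizontal; a² = 64, b² = 39.
c² = a² - b² = 25, so c = 5.
e = c/a = 5/8.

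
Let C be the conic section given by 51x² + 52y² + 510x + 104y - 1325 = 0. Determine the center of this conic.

Collect terms: 51(x² + 10x) + 52(y² + 2y) = 1325
Complete the square: 51(x + 5)² + 52(y + 1)² = 1325 + 1275 + 52 = 2652
Divide through by 2652 to get (x + 5)²/52 + (y + 1)²/51 = 1.
Ellipse with center (-5, -1).

(-5, -1)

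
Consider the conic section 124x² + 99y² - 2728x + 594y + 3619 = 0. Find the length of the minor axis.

6√11

124(x² - 22x) + 99(y² + 6y) = -3619
Complete the square in x and y: 124(x - 11)² + 99(y + 3)² = -3619 + 15004 + 891 = 12276
Divide through by 12276 to get (x - 11)²/99 + (y + 3)²/124 = 1.
Ellipse, center (11, -3), major axis vertical; a² = 124, b² = 99.
b² = 99 so b = 3√11; the minor axis has length 2b = 6√11.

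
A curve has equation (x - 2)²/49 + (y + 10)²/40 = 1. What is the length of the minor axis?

Center (2, -10). The larger denominator 49 sits under the x-term, so the major axis is horizontal; a² = 49, b² = 40.
b² = 40 so b = 2√10; the minor axis has length 2b = 4√10.

4√10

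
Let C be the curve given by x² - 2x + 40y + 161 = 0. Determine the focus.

Only x is squared. Complete the square in x: (x - 1)² = -40(y + 4).
Vertex (1, -4); 4p = -40 so p = -10. Opens down.
Focus is p units from the vertex along the axis: (h, k + p).

(1, -14)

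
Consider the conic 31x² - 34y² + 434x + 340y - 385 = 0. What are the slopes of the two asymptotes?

31(x² + 14x) -34(y² - 10y) = 385
Completing the square gives 31(x + 7)² -34(y - 5)² = 385 + 1519 - 850 = 1054.
Divide through by 1054 to get (x + 7)²/34 - (y - 5)²/31 = 1.
Hyperbola, center (-7, 5), transverse axis horizontal; a² = 34, b² = 31.
For a horizontal hyperbola the asymptotes have slope ±b/a.
Here that is ±√31/√34 = ±√1054/34.

√1054/34 and -√1054/34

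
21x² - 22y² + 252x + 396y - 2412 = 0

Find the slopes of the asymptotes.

Group: 21(x² + 12x) -22(y² - 18y) = 2412
Complete the square: 21(x + 6)² -22(y - 9)² = 2412 + 756 - 1782 = 1386
Dividing both sides by 1386: (x + 6)²/66 - (y - 9)²/63 = 1
Hyperbola, center (-6, 9), transverse axis horizontal; a² = 66, b² = 63.
For a horizontal hyperbola the asymptotes have slope ±b/a.
Here that is ±3√7/√66 = ±√462/22.

√462/22 and -√462/22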